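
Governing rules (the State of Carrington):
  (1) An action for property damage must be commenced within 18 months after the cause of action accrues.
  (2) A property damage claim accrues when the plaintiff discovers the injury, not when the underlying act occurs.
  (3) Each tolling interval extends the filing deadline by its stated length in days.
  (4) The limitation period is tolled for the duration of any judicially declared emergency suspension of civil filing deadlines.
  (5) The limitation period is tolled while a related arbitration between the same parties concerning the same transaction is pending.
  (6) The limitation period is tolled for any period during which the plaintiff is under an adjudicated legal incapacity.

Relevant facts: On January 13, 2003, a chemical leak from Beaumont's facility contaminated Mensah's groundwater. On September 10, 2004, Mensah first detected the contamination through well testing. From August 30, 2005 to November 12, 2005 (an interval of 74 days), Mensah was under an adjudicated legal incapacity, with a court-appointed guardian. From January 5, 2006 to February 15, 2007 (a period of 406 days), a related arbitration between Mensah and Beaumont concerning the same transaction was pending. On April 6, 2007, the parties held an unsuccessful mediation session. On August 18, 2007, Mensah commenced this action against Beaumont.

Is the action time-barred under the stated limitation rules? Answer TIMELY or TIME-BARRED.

The claim did not accrue until Mensah discovered the injury on September 10, 2004; the January 13, 2003 act date does not start the clock under the stated rule.
18 months from September 10, 2004 is March 10, 2006.
The period was tolled for 74 days by the plaintiff's legal incapacity (August 30, 2005 to November 12, 2005), pushing the deadline to May 23, 2006.
The pending related arbitration from January 5, 2006 to February 15, 2007 tolled the period for 406 days, extending the deadline to July 3, 2007.
None of the other events listed affects the running of the period under the stated rules.
Filing on August 18, 2007 missed the July 3, 2007 deadline — the action is time-barred.

TIME-BARRED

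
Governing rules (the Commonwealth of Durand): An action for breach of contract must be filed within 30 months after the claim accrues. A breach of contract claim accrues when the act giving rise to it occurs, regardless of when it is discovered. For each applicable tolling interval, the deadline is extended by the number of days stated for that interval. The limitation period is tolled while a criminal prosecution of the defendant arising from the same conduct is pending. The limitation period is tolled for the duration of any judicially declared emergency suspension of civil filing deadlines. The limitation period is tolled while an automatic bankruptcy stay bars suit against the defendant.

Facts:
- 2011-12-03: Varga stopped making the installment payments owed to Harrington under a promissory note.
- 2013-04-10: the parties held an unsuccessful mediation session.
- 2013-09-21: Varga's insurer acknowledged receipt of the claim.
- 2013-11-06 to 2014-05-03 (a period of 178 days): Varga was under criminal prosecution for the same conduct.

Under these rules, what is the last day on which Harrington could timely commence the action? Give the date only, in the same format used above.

The claim accrued on 2011-12-03, the date of the act.
Adding the 30 months base period to 2011-12-03 gives a deadline of 2014-06-03, before any tolling.
The period was tolled for 178 days by the pending criminal prosecution (2013-11-06 to 2014-05-03), pushing the deadline to 2014-11-28.
The other events in the timeline have no effect on the limitation period under the stated rules.

2014-11-28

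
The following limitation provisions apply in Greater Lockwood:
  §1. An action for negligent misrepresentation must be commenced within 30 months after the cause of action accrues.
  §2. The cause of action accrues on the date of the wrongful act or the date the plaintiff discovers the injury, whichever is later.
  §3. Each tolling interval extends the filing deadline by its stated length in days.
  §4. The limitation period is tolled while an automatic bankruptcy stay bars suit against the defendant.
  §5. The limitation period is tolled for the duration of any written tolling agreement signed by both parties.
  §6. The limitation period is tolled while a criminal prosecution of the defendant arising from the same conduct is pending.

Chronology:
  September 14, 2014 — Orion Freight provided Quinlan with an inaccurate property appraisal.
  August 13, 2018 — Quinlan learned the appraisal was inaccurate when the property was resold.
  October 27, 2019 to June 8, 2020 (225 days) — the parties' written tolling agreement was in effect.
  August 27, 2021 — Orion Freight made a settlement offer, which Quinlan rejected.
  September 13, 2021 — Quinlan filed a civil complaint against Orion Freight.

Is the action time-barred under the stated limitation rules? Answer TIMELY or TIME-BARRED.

Taking the later of the act (September 14, 2014) and discovery (August 13, 2018), the claim accrued on August 13, 2018.
30 months from August 13, 2018 is February 13, 2021.
The written tolling agreement from October 27, 2019 to June 8, 2020 tolled the period for 225 days, extending the deadline to September 26, 2021.
Nothing else in the chronology tolls or restarts the period.
The September 13, 2021 filing precedes the September 26, 2021 deadline; the claim is timely.

TIMELY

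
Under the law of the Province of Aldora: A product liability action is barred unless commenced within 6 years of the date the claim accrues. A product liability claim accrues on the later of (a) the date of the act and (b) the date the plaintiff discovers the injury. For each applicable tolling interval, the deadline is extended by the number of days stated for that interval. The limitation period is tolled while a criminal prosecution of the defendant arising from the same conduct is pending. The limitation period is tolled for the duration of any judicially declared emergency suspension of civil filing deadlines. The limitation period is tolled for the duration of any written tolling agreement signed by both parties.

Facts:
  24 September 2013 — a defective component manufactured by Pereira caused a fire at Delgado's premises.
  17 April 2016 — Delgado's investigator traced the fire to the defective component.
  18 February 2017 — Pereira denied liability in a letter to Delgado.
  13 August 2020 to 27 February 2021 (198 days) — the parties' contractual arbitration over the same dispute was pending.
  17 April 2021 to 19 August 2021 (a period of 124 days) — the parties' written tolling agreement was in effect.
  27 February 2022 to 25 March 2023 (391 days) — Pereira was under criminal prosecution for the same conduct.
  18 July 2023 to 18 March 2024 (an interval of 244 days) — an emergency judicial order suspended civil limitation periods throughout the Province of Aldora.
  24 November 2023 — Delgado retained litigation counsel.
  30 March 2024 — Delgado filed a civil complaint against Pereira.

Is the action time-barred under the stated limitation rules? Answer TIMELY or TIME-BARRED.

TIMELY

The claim accrued on 17 April 2016 — the later of the 24 September 2013 act and the 17 April 2016 discovery.
The untolled deadline — 6 years after 17 April 2016 — is 17 April 2022.
The written tolling agreement from 17 April 2021 to 19 August 2021 tolled the period for 124 days, extending the deadline to 19 August 2022.
Because the pending criminal prosecution ran from 27 February 2022 to 25 March 2023, the deadline is extended by 391 days to 14 September 2023.
The emergency suspension of filing deadlines from 18 July 2023 to 18 March 2024 tolled the period for 244 days, extending the deadline to 15 May 2024.
The pending related arbitration from 13 August 2020 to 27 February 2021 does not toll the period, because no stated rule makes a pending arbitration a tolling event.
The other events in the timeline have no effect on the limitation period under the stated rules.
Delgado filed on 30 March 2024, before the 15 May 2024 deadline, so the action is timely.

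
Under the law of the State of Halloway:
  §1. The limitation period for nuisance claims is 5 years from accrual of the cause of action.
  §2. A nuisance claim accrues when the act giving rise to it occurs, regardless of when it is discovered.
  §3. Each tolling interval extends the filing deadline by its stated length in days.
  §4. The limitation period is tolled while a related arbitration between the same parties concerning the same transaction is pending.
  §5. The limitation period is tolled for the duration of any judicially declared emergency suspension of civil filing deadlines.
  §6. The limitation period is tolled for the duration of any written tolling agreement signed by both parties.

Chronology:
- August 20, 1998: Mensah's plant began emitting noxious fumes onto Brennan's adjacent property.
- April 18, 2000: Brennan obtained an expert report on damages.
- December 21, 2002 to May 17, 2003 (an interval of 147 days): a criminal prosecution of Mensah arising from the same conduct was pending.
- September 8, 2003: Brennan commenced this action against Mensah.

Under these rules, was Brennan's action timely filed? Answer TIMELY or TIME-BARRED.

TIME-BARRED

The limitation period began to run on August 20, 1998.
Adding the 5 years base period to August 20, 1998 gives a deadline of August 20, 2003, before any tolling.
The pending criminal prosecution from December 21, 2002 to May 17, 2003 does not toll the period, because no stated rule makes a criminal prosecution a tolling event.
None of the other events listed affects the running of the period under the stated rules.
Brennan filed on September 8, 2003, after the August 20, 2003 deadline, so the action is time-barred.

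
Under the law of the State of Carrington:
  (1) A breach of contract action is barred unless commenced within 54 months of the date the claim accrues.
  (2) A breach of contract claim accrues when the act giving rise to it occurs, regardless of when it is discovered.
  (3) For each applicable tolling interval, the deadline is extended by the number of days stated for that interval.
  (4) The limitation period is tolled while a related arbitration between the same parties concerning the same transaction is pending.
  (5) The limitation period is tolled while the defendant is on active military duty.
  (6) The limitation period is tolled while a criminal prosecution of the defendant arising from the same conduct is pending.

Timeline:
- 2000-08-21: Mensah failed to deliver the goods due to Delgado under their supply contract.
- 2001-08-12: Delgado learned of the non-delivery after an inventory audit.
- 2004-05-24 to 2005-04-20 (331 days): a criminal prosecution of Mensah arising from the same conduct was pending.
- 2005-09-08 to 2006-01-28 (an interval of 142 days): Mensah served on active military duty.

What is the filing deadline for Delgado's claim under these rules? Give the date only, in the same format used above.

2006-06-09

The claim accrued on 2000-08-21, when the wrongful act occurred; under the stated occurrence rule the 2001-08-12 discovery does not delay accrual.
Adding the 54 months base period to 2000-08-21 gives a deadline of 2005-02-21, before any tolling.
The pending criminal prosecution from 2004-05-24 to 2005-04-20 tolled the period for 331 days, extending the deadline to 2006-01-18.
The period was tolled for 142 days by the defendant's active military service (2005-09-08 to 2006-01-28), pushing the deadline to 2006-06-09.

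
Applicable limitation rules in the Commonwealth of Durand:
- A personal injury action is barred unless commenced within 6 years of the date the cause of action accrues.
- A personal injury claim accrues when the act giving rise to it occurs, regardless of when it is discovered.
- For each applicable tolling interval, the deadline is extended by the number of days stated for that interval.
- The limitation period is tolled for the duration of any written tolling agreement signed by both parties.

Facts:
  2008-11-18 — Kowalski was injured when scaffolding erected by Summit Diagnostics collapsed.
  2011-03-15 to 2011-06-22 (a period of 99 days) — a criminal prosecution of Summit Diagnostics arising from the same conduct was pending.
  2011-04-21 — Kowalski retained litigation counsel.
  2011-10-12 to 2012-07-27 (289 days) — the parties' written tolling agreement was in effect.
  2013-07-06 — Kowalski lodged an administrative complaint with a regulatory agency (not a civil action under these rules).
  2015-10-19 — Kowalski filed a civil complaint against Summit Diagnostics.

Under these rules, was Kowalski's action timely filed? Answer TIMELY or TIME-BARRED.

TIME-BARRED

The cause of action accrued on 2008-11-18, the date of the act.
Adding the 6 years base period to 2008-11-18 gives a deadline of 2014-11-18, before any tolling.
Because the written tolling agreement ran from 2011-10-12 to 2012-07-27, the deadline is extended by 289 days to 2015-09-03.
The pending criminal prosecution from 2011-03-15 to 2011-06-22 does not toll the period, because no stated rule makes a criminal prosecution a tolling event.
The other events in the timeline have no effect on the limitation period under the stated rules.
Filing on 2015-10-19 missed the 2015-09-03 deadline — the action is time-barred.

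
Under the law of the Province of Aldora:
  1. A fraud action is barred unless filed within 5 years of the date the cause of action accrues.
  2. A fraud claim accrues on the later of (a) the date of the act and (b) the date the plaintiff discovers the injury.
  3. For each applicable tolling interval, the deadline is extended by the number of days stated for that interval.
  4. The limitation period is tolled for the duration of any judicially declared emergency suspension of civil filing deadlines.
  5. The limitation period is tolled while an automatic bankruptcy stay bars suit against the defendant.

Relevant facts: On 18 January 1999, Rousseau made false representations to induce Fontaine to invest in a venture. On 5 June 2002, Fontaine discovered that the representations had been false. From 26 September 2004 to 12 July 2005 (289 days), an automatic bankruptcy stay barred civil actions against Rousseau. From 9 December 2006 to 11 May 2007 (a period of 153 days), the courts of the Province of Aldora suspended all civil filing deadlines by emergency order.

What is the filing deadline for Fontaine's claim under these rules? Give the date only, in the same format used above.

20 August 2008

The claim accrued on 5 June 2002 — the later of the 18 January 1999 act and the 5 June 2002 discovery.
5 years from 5 June 2002 is 5 June 2007.
The automatic bankruptcy stay from 26 September 2004 to 12 July 2005 tolled the period for 289 days, extending the deadline to 20 March 2008.
The emergency suspension of filing deadlines from 9 December 2006 to 11 May 2007 tolled the period for 153 days, extending the deadline to 20 August 2008.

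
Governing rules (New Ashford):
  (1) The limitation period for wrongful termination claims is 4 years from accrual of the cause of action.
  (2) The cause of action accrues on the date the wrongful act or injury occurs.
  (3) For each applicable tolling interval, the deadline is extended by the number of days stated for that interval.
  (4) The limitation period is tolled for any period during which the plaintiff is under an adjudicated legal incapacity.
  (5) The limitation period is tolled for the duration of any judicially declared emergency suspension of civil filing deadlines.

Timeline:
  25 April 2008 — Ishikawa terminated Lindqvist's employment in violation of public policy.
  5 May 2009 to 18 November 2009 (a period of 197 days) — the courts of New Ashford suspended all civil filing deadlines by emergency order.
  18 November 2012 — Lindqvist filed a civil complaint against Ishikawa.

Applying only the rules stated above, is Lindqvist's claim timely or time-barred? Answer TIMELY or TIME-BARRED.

TIME-BARRED

The limitation period began to run on 25 April 2008.
4 years from 25 April 2008 is 25 April 2012.
Because the emergency suspension of filing deadlines ran from 5 May 2009 to 18 November 2009, the deadline is extended by 197 days to 8 November 2012.
Lindqvist filed on 18 November 2012, after the 8 November 2012 deadline, so the action is time-barred.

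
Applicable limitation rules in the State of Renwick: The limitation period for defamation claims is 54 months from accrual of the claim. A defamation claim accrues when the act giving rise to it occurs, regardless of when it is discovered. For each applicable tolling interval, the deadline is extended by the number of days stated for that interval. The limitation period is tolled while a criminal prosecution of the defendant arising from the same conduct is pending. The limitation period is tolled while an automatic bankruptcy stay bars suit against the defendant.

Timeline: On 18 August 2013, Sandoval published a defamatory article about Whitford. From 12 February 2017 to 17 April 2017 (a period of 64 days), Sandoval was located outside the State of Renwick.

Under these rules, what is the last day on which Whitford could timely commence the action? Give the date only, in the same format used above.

The claim accrued on 18 August 2013, the date of the act.
54 months from 18 August 2013 is 18 February 2018.
Although the defendant's absence ran from 12 February 2017 to 17 April 2017, the stated rules do not make that a tolling event, so it is disregarded.

18 February 2018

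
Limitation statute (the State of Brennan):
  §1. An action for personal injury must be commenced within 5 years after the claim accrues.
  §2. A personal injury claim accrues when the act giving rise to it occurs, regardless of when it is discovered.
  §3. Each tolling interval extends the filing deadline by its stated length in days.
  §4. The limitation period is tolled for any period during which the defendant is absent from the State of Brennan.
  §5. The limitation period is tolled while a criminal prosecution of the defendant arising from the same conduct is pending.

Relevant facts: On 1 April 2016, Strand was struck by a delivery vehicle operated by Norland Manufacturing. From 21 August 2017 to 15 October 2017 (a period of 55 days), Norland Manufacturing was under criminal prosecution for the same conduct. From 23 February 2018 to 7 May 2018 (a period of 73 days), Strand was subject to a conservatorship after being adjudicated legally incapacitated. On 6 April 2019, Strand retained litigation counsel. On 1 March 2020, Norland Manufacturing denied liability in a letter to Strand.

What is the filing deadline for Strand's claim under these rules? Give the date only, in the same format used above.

26 May 2021

The claim accrued on 1 April 2016, the date of the act.
5 years from 1 April 2016 is 1 April 2021.
Because the pending criminal prosecution ran from 21 August 2017 to 15 October 2017, the deadline is extended by 55 days to 26 May 2021.
Although the plaintiff's incapacity ran from 23 February 2018 to 7 May 2018, the stated rules do not make that a tolling event, so it is disregarded.
Nothing else in the chronology tolls or restarts the period.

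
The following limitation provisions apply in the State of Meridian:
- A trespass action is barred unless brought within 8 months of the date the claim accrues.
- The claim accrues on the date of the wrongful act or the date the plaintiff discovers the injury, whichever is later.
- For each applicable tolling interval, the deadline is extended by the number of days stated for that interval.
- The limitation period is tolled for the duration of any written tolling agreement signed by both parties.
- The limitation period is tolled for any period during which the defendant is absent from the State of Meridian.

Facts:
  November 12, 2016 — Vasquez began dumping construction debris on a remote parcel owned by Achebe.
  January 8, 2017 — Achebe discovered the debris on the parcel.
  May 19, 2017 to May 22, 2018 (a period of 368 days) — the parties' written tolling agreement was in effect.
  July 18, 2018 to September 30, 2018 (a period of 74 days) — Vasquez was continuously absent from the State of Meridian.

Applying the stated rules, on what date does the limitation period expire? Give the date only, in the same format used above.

November 24, 2018

The claim accrued on January 8, 2017 — the later of the November 12, 2016 act and the January 8, 2017 discovery.
The untolled deadline — 8 months after January 8, 2017 — is September 8, 2017.
The period was tolled for 368 days by the written tolling agreement (May 19, 2017 to May 22, 2018), pushing the deadline to September 11, 2018.
Because the defendant's absence from the jurisdiction ran from July 18, 2018 to September 30, 2018, the deadline is extended by 74 days to November 24, 2018.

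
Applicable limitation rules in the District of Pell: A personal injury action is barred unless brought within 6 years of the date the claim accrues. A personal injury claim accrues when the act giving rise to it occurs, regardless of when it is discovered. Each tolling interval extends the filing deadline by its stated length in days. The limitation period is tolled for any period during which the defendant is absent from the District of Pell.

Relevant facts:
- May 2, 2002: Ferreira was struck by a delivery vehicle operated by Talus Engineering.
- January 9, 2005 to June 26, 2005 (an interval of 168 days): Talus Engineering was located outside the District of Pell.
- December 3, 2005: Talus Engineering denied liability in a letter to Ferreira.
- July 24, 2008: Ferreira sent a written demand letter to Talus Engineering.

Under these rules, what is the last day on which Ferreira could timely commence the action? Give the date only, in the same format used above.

The claim accrued on May 2, 2002, the date of the act.
6 years from May 2, 2002 is May 2, 2008.
The defendant's absence from the jurisdiction from January 9, 2005 to June 26, 2005 tolled the period for 168 days, extending the deadline to October 17, 2008.
None of the other events listed affects the running of the period under the stated rules.

October 17, 2008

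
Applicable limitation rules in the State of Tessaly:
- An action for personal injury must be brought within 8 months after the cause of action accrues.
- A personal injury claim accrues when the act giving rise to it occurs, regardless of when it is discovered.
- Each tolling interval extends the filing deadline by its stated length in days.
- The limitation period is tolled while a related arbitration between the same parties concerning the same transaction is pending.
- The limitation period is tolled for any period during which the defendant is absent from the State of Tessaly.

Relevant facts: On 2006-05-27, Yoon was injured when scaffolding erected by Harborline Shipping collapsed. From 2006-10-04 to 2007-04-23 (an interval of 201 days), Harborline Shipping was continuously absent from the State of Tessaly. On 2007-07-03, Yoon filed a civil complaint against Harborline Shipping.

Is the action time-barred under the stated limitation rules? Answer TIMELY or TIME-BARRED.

TIMELY

The limitation period began to run on 2006-05-27.
8 months from 2006-05-27 is 2007-01-27.
The period was tolled for 201 days by the defendant's absence from the jurisdiction (2006-10-04 to 2007-04-23), pushing the deadline to 2007-08-16.
Yoon filed on 2007-07-03, before the 2007-08-16 deadline, so the action is timely.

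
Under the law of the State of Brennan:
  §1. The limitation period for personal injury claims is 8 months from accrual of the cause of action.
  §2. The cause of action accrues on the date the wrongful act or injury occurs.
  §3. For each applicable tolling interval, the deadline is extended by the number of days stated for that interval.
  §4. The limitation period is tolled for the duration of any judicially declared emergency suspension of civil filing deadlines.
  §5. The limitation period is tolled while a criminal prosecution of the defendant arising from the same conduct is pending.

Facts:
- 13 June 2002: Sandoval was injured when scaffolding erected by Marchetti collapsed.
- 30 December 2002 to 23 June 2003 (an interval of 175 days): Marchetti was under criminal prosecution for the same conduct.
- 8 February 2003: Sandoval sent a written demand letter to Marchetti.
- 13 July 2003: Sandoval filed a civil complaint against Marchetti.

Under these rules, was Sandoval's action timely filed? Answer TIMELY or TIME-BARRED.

The cause of action accrued on 13 June 2002, the date of the act.
The untolled deadline — 8 months after 13 June 2002 — is 13 February 2003.
Because the pending criminal prosecution ran from 30 December 2002 to 23 June 2003, the deadline is extended by 175 days to 7 August 2003.
The other events in the timeline have no effect on the limitation period under the stated rules.
The 13 July 2003 filing precedes the 7 August 2003 deadline; the claim is timely.

TIMELY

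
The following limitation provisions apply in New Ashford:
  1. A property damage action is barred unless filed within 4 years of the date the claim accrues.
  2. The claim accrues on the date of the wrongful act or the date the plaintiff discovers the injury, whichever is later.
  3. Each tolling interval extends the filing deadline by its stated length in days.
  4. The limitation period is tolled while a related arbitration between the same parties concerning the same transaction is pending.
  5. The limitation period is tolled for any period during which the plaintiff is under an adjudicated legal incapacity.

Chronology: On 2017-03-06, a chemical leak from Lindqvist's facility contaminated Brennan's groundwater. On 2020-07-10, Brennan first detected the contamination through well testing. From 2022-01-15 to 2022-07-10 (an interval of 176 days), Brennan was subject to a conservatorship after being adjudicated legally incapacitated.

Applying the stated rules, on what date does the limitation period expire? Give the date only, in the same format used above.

2025-01-02

The claim accrued on 2020-07-10 — the later of the 2017-03-06 act and the 2020-07-10 discovery.
Adding the 4 years base period to 2020-07-10 gives a deadline of 2024-07-10, before any tolling.
Because the plaintiff's legal incapacity ran from 2022-01-15 to 2022-07-10, the deadline is extended by 176 days to 2025-01-02.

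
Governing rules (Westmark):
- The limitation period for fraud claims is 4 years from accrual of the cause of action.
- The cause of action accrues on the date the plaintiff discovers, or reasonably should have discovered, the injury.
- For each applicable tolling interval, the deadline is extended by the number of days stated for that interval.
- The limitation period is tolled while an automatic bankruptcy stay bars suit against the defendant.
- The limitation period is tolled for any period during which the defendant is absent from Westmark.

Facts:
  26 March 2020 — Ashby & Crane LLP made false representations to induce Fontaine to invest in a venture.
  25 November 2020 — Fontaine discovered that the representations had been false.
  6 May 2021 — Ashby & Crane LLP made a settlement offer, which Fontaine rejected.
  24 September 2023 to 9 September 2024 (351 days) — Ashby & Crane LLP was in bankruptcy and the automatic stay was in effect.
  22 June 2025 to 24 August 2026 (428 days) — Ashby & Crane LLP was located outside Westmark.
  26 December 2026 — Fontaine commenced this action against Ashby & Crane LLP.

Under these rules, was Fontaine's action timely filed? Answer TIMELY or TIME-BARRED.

Accrual is tied to discovery, so the period began on 25 November 2020 rather than on 26 March 2020 when the act occurred.
Adding the 4 years base period to 25 November 2020 gives a deadline of 25 November 2024, before any tolling.
The period was tolled for 351 days by the automatic bankruptcy stay (24 September 2023 to 9 September 2024), pushing the deadline to 11 November 2025.
The period was tolled for 428 days by the defendant's absence from the jurisdiction (22 June 2025 to 24 August 2026), pushing the deadline to 13 January 2027.
The other events in the timeline have no effect on the limitation period under the stated rules.
Fontaine filed on 26 December 2026, before the 13 January 2027 deadline, so the action is timely.

TIMELY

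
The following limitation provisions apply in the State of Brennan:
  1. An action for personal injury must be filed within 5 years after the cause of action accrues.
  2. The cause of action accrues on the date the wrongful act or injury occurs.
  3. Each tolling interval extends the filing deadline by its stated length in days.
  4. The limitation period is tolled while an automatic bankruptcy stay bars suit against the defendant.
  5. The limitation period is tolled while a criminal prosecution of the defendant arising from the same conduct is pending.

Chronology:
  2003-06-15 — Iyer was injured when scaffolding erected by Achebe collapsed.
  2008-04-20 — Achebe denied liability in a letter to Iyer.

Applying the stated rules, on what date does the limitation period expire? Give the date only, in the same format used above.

2008-06-15

The limitation period began to run on 2003-06-15.
Adding the 5 years base period to 2003-06-15 gives a deadline of 2008-06-15, before any tolling.
None of the other events listed affects the running of the period under the stated rules.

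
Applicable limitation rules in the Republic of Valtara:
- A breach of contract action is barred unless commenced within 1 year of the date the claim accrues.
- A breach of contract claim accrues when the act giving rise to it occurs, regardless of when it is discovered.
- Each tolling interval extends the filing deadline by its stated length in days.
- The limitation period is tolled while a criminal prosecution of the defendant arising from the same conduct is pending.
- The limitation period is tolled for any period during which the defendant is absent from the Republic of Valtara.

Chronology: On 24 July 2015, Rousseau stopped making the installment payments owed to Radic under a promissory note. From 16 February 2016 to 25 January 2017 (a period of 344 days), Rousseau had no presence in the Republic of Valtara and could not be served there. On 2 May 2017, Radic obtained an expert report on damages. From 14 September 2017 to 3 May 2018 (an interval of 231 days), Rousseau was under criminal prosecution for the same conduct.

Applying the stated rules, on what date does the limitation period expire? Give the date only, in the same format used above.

The claim accrued on 24 July 2015, when the wrongful act occurred.
The untolled deadline — 1 year after 24 July 2015 — is 24 July 2016.
The defendant's absence from the jurisdiction from 16 February 2016 to 25 January 2017 tolled the period for 344 days, extending the deadline to 3 July 2017.
By the time the pending criminal prosecution began on 14 September 2017, the limitation period had already expired on 3 July 2017; that interval cannot revive it.
None of the other events listed affects the running of the period under the stated rules.

3 July 2017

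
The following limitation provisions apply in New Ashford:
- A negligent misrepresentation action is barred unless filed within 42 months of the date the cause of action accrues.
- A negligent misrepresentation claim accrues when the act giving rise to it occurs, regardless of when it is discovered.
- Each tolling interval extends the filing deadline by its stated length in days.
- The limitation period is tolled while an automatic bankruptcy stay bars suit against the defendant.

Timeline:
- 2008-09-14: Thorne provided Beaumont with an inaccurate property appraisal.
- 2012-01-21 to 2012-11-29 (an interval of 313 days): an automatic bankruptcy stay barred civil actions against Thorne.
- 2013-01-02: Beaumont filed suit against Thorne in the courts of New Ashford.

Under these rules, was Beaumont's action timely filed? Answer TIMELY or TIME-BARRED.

TIMELY

The cause of action accrued on 2008-09-14, the date of the act.
The untolled deadline — 42 months after 2008-09-14 — is 2012-03-14.
The automatic bankruptcy stay from 2012-01-21 to 2012-11-29 tolled the period for 313 days, extending the deadline to 2013-01-21.
Beaumont filed on 2013-01-02, before the 2013-01-21 deadline, so the action is timely.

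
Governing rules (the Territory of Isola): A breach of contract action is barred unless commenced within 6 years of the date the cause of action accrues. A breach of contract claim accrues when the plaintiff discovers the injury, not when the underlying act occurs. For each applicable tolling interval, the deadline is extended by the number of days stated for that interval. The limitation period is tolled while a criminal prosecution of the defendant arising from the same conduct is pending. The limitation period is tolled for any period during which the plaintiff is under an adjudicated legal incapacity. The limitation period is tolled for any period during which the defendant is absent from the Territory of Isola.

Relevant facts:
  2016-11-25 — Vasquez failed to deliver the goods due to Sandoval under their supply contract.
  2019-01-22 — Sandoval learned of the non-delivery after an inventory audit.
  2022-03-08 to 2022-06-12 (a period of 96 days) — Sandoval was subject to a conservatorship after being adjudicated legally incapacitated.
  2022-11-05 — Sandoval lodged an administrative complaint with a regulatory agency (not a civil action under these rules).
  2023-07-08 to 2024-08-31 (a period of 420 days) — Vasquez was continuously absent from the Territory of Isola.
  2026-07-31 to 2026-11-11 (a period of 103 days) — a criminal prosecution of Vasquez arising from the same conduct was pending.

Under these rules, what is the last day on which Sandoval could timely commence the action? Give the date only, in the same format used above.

The claim did not accrue until Sandoval discovered the injury on 2019-01-22; the 2016-11-25 act date does not start the clock under the stated rule.
The untolled deadline — 6 years after 2019-01-22 — is 2025-01-22.
The period was tolled for 96 days by the plaintiff's legal incapacity (2022-03-08 to 2022-06-12), pushing the deadline to 2025-04-28.
The defendant's absence from the jurisdiction from 2023-07-08 to 2024-08-31 tolled the period for 420 days, extending the deadline to 2026-06-22.
The pending criminal prosecution starting 2026-07-31 came too late — the period had run on 2026-06-22 — and so does not extend the deadline.
None of the other events listed affects the running of the period under the stated rules.

2026-06-22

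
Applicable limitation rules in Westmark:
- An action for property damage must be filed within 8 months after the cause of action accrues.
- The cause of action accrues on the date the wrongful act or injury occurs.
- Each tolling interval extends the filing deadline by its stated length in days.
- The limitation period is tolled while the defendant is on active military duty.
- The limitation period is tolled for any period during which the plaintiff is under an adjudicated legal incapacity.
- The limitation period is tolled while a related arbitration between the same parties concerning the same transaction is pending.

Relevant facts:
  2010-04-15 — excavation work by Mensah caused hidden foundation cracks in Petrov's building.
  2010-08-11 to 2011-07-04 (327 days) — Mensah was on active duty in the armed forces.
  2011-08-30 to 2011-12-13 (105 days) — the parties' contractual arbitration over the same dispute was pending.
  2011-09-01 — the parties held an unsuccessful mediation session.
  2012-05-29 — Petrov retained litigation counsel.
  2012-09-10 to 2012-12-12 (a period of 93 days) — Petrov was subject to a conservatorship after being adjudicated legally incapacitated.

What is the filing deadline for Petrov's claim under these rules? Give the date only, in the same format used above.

2012-02-20

The cause of action accrued on 2010-04-15, the date of the act.
8 months from 2010-04-15 is 2010-12-15.
Because the defendant's active military service ran from 2010-08-11 to 2011-07-04, the deadline is extended by 327 days to 2011-11-07.
Because the pending related arbitration ran from 2011-08-30 to 2011-12-13, the deadline is extended by 105 days to 2012-02-20.
By the time the plaintiff's legal incapacity began on 2012-09-10, the limitation period had already expired on 2012-02-20; that interval cannot revive it.
None of the other events listed affects the running of the period under the stated rules.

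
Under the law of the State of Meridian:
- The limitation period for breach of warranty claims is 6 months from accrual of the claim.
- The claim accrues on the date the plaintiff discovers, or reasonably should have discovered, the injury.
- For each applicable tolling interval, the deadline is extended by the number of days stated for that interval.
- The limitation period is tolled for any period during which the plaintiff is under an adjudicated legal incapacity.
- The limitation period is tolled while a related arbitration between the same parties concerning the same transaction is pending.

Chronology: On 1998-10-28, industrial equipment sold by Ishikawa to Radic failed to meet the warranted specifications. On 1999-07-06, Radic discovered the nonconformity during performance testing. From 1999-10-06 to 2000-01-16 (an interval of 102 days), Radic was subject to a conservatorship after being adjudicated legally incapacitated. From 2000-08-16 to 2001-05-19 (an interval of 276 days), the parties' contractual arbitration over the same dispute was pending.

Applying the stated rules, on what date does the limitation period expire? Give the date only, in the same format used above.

2000-04-17

Accrual is tied to discovery, so the period began on 1999-07-06 rather than on 1998-10-28 when the act occurred.
6 months from 1999-07-06 is 2000-01-06.
The plaintiff's legal incapacity from 1999-10-06 to 2000-01-16 tolled the period for 102 days, extending the deadline to 2000-04-17.
The pending related arbitration starting 2000-08-16 came too late — the period had run on 2000-04-17 — and so does not extend the deadline.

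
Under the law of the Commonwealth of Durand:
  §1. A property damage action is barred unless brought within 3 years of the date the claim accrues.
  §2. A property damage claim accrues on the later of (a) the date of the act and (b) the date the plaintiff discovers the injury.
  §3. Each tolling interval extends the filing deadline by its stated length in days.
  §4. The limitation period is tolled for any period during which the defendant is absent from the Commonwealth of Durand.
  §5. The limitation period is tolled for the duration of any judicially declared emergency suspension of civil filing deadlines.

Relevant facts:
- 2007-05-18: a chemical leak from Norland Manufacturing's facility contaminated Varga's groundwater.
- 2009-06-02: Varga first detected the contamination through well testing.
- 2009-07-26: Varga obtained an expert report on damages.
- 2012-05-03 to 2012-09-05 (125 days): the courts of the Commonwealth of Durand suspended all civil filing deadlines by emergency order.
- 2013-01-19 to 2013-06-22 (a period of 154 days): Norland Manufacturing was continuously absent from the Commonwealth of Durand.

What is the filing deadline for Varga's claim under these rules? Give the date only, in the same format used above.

2012-10-05

Because discovery on 2009-06-02 post-dates the 2007-05-18 act, accrual under the later-of rule falls on 2009-06-02.
The untolled deadline — 3 years after 2009-06-02 — is 2012-06-02.
Because the emergency suspension of filing deadlines ran from 2012-05-03 to 2012-09-05, the deadline is extended by 125 days to 2012-10-05.
The defendant's absence from the jurisdiction from 2013-01-19 to 2013-06-22 began after the period had already run on 2012-10-05, so it has no tolling effect.
None of the other events listed affects the running of the period under the stated rules.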